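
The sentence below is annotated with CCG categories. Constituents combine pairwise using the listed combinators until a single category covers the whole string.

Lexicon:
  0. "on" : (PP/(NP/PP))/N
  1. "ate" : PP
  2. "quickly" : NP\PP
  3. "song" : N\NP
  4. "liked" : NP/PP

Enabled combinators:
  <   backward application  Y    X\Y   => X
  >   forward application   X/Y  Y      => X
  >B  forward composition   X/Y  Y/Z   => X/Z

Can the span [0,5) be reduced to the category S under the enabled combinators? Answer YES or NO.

NO

(PP/(NP/PP))/N PP NP\PP N\NP NP/PP
CKY chart[0,5] = {PP}; S ∉ chart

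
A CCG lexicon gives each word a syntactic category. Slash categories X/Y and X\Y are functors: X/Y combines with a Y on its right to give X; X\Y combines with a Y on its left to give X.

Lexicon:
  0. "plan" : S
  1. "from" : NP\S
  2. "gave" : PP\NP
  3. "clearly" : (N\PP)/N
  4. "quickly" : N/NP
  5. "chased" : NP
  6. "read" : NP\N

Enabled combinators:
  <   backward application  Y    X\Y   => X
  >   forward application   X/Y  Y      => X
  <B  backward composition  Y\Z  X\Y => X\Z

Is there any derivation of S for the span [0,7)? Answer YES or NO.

NO

S NP\S PP\NP (N\PP)/N N/NP NP NP\N
CKY chart[0,7] = {NP}; S ∉ chart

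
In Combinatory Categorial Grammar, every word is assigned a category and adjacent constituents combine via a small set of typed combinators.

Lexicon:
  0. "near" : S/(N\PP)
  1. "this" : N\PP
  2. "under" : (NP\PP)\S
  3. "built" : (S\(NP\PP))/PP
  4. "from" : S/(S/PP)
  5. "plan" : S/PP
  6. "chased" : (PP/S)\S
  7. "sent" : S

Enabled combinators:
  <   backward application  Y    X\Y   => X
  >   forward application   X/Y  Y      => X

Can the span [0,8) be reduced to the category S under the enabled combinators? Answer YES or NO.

[0,8] S   <
  [0,3] NP\PP   <
    [0,2] S   >
      [0,1] "near" : S/(N\PP)
      [1,2] "this" : N\PP
    [2,3] "under" : (NP\PP)\S
  [3,8] S\(NP\PP)   >
    [3,4] "built" : (S\(NP\PP))/PP
    [4,8] PP   >
      [4,7] PP/S   <
        [4,6] S   >
          [4,5] "from" : S/(S/PP)
          [5,6] "plan" : S/PP
        [6,7] "chased" : (PP/S)\S
      [7,8] "sent" : S

YES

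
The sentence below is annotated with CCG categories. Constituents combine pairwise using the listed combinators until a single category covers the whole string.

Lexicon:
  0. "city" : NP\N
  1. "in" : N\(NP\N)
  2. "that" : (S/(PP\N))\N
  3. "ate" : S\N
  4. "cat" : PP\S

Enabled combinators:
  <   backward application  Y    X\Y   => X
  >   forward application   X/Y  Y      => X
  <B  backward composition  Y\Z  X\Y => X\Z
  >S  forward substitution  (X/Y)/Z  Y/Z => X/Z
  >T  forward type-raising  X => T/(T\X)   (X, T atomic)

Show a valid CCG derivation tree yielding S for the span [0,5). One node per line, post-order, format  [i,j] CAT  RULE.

[0,5] S   >
  [0,3] S/(PP\N)   <
    [0,2] N   <
      [0,1] "city" : NP\N
      [1,2] "in" : N\(NP\N)
    [2,3] "that" : (S/(PP\N))\N
  [3,5] PP\N   <B
    [3,4] "ate" : S\N
    [4,5] "cat" : PP\S

[0,1] NP\N  lex  "city"
[1,2] N\(NP\N)  lex  "in"
[0,2] N  <  k=1
[2,3] (S/(PP\N))\N  lex  "that"
[0,3] S/(PP\N)  <  k=2
[3,4] S\N  lex  "ate"
[4,5] PP\S  lex  "cat"
[3,5] PP\N  <B  k=4
[0,5] S  >  k=3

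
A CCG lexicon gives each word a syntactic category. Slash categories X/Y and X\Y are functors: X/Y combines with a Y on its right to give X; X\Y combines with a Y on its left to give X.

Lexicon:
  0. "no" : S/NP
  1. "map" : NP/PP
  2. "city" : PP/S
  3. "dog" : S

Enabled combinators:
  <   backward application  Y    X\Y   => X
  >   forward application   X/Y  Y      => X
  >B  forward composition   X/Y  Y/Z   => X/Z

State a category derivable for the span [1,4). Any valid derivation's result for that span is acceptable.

NP

[0,4] S   >
  [0,1] "no" : S/NP
  [1,4] NP   >
    [1,3] NP/S   >B
      [1,2] "map" : NP/PP
      [2,3] "city" : PP/S
    [3,4] "dog" : S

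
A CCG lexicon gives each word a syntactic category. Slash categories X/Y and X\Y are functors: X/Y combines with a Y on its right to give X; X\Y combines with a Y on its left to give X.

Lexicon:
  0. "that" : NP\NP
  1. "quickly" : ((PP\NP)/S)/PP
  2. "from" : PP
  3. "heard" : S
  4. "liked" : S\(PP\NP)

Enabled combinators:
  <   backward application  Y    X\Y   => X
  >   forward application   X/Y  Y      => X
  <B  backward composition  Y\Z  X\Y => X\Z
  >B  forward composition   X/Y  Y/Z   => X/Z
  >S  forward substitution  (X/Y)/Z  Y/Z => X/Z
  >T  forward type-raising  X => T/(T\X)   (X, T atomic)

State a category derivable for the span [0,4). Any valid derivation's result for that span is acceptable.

[0,5] S   <
  [0,4] PP\NP   <B
    [0,1] "that" : NP\NP
    [1,4] PP\NP   >
      [1,3] (PP\NP)/S   >
        [1,2] "quickly" : ((PP\NP)/S)/PP
        [2,3] "from" : PP
      [3,4] "heard" : S
  [4,5] "liked" : S\(PP\NP)

PP\NP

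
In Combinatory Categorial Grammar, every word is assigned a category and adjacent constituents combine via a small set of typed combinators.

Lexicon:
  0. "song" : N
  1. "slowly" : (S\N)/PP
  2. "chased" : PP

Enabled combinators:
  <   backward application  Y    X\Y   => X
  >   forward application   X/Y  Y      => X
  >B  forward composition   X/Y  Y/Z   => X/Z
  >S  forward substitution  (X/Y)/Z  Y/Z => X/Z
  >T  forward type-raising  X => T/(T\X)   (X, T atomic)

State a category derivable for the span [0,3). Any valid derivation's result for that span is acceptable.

S

[0,3] S   <
  [0,1] "song" : N
  [1,3] S\N   >
    [1,2] "slowly" : (S\N)/PP
    [2,3] "chased" : PP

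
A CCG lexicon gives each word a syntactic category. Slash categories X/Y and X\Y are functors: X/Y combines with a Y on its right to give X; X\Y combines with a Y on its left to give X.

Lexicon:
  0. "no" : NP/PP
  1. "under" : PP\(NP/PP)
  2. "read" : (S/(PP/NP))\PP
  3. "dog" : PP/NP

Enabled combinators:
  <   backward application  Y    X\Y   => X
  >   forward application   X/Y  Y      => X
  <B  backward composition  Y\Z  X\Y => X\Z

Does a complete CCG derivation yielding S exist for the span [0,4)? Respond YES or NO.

YES

[0,4] S   >
  [0,3] S/(PP/NP)   <
    [0,2] PP   <
      [0,1] "no" : NP/PP
      [1,2] "under" : PP\(NP/PP)
    [2,3] "read" : (S/(PP/NP))\PP
  [3,4] "dog" : PP/NP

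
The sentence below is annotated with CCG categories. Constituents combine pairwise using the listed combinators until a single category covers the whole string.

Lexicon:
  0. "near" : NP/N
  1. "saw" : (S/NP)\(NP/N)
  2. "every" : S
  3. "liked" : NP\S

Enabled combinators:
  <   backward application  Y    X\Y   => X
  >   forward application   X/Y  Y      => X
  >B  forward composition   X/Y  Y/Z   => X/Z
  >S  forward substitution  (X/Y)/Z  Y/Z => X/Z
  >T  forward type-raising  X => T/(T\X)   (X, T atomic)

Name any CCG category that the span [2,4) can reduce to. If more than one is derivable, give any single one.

NP

[0,4] S   >
  [0,2] S/NP   <
    [0,1] "near" : NP/N
    [1,2] "saw" : (S/NP)\(NP/N)
  [2,4] NP   <
    [2,3] "every" : S
    [3,4] "liked" : NP\S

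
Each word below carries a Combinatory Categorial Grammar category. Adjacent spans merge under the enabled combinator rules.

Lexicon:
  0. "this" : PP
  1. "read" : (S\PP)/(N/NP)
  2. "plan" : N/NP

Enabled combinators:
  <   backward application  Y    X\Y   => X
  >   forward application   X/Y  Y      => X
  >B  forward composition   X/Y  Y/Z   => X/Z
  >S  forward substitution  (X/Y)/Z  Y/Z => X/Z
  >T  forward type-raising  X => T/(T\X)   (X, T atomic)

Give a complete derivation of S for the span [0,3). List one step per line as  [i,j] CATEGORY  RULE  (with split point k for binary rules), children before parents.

[0,3] S   <
  [0,1] "this" : PP
  [1,3] S\PP   >
    [1,2] "read" : (S\PP)/(N/NP)
    [2,3] "plan" : N/NP

[0,1] PP  lex  "this"
[1,2] (S\PP)/(N/NP)  lex  "read"
[2,3] N/NP  lex  "plan"
[1,3] S\PP  >  k=2
[0,3] S  <  k=1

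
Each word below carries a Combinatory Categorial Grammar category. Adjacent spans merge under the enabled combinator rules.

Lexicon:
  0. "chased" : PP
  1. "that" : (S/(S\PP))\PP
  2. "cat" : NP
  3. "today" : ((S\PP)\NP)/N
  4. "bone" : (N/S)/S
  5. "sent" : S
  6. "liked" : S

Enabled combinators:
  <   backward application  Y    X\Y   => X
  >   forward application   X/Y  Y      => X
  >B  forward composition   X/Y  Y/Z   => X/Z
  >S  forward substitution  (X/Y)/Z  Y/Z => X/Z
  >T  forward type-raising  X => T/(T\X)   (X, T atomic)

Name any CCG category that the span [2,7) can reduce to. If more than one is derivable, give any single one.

S\PP

[0,7] S   >
  [0,2] S/(S\PP)   <
    [0,1] "chased" : PP
    [1,2] "that" : (S/(S\PP))\PP
  [2,7] S\PP   <
    [2,3] "cat" : NP
    [3,7] (S\PP)\NP   >
      [3,4] "today" : ((S\PP)\NP)/N
      [4,7] N   >
        [4,6] N/S   >
          [4,5] "bone" : (N/S)/S
          [5,6] "sent" : S
        [6,7] "liked" : S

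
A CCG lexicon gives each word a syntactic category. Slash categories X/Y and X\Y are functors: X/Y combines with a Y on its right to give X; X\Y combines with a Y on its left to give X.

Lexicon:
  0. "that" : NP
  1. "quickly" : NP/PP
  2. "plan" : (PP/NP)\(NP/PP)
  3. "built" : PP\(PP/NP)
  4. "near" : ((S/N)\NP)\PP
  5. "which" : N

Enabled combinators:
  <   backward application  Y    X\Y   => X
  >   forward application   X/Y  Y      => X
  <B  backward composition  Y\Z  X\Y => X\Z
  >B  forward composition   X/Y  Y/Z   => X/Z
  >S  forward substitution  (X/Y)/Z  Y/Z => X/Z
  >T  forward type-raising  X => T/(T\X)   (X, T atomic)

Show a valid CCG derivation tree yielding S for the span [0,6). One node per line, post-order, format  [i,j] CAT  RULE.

[0,1] NP  lex  "that"
[1,2] NP/PP  lex  "quickly"
[2,3] (PP/NP)\(NP/PP)  lex  "plan"
[1,3] PP/NP  <  k=2
[3,4] PP\(PP/NP)  lex  "built"
[1,4] PP  <  k=3
[4,5] ((S/N)\NP)\PP  lex  "near"
[1,5] (S/N)\NP  <  k=4
[0,5] S/N  <  k=1
[5,6] N  lex  "which"
[0,6] S  >  k=5

[0,6] S   >
  [0,5] S/N   <
    [0,1] "that" : NP
    [1,5] (S/N)\NP   <
      [1,4] PP   <
        [1,3] PP/NP   <
          [1,2] "quickly" : NP/PP
          [2,3] "plan" : (PP/NP)\(NP/PP)
        [3,4] "built" : PP\(PP/NP)
      [4,5] "near" : ((S/N)\NP)\PP
  [5,6] "which" : N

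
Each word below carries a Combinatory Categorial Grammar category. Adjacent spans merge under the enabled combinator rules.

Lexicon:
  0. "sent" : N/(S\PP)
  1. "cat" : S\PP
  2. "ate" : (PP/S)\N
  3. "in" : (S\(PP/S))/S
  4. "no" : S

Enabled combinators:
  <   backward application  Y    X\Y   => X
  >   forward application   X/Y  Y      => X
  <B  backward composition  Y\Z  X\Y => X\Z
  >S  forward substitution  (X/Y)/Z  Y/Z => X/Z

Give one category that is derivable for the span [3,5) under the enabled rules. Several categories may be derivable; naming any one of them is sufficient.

S\(PP/S)

[0,5] S   <
  [0,2] N   >
    [0,1] "sent" : N/(S\PP)
    [1,2] "cat" : S\PP
  [2,5] S\N   <B
    [2,3] "ate" : (PP/S)\N
    [3,5] S\(PP/S)   >
      [3,4] "in" : (S\(PP/S))/S
      [4,5] "no" : S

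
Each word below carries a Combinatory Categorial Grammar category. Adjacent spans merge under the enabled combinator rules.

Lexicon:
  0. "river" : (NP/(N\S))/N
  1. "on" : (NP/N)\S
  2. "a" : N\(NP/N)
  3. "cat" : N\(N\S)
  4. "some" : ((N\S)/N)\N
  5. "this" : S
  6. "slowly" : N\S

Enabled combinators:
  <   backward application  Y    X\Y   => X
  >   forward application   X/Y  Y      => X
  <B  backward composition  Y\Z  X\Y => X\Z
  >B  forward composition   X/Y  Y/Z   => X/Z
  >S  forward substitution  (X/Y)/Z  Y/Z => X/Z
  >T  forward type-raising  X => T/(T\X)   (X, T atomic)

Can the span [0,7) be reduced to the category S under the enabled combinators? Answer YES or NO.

NO

(NP/(N\S))/N (NP/N)\S N\(NP/N) N\(N\S) ((N\S)/N)\N S N\S
CKY chart[0,7] = {N/(N\NP), NP, NP/(NP\NP), NP/(N\N), PP/(PP\NP), S/(S\NP)}; S ∉ chart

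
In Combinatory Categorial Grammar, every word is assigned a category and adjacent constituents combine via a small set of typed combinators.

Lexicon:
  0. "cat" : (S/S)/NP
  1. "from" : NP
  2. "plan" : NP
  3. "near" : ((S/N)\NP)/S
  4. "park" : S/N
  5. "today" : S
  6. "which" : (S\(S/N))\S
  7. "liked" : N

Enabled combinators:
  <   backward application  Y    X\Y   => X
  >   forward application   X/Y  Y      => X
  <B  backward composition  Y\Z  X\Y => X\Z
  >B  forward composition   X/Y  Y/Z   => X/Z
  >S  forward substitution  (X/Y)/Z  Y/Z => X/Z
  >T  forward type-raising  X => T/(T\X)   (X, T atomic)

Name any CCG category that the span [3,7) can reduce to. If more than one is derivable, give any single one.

[0,8] S   >
  [0,7] S/N   >B
    [0,2] S/S   >
      [0,1] "cat" : (S/S)/NP
      [1,2] "from" : NP
    [2,7] S/N   <
      [2,3] "plan" : NP
      [3,7] (S/N)\NP   >
        [3,4] "near" : ((S/N)\NP)/S
        [4,7] S   <
          [4,5] "park" : S/N
          [5,7] S\(S/N)   <
            [5,6] "today" : S
            [6,7] "which" : (S\(S/N))\S
  [7,8] "liked" : N

(S/N)\NP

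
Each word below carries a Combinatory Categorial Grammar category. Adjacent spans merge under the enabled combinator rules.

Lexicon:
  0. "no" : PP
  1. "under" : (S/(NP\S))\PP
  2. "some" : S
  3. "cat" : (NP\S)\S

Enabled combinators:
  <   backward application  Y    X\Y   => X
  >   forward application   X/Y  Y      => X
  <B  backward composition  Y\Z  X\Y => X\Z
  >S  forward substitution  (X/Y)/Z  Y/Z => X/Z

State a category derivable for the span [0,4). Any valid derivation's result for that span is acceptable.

S

[0,4] S   >
  [0,2] S/(NP\S)   <
    [0,1] "no" : PP
    [1,2] "under" : (S/(NP\S))\PP
  [2,4] NP\S   <
    [2,3] "some" : S
    [3,4] "cat" : (NP\S)\S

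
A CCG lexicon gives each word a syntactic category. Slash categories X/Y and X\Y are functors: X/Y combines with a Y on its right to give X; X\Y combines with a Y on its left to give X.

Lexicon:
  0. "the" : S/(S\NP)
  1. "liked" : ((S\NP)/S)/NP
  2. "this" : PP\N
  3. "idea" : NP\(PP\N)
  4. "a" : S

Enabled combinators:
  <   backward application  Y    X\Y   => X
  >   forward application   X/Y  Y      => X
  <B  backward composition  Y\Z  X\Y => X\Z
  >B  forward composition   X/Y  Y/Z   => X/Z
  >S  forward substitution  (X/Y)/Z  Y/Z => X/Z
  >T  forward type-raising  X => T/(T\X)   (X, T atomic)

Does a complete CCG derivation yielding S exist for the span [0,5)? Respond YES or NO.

YES

[0,5] S   >
  [0,1] "the" : S/(S\NP)
  [1,5] S\NP   >
    [1,4] (S\NP)/S   >
      [1,2] "liked" : ((S\NP)/S)/NP
      [2,4] NP   <
        [2,3] "this" : PP\N
        [3,4] "idea" : NP\(PP\N)
    [4,5] "a" : S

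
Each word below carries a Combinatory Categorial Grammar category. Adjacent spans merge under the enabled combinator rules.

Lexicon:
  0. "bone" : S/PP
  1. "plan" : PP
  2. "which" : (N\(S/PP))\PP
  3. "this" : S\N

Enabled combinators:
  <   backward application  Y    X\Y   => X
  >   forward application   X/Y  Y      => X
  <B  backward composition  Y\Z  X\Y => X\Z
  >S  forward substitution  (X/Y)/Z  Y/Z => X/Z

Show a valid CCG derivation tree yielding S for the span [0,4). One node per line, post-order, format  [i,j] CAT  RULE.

[0,1] S/PP  lex  "bone"
[1,2] PP  lex  "plan"
[2,3] (N\(S/PP))\PP  lex  "which"
[1,3] N\(S/PP)  <  k=2
[0,3] N  <  k=1
[3,4] S\N  lex  "this"
[0,4] S  <  k=3

[0,4] S   <
  [0,3] N   <
    [0,1] "bone" : S/PP
    [1,3] N\(S/PP)   <
      [1,2] "plan" : PP
      [2,3] "which" : (N\(S/PP))\PP
  [3,4] "this" : S\N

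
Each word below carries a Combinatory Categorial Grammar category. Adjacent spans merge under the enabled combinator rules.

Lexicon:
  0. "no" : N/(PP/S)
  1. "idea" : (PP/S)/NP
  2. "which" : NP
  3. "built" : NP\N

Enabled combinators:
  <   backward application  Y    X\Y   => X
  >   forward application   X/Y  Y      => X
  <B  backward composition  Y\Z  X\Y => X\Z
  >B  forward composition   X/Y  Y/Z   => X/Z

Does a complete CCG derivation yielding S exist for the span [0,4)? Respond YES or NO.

NO

N/(PP/S) (PP/S)/NP NP NP\N
CKY chart[0,4] = {NP}; S ∉ chart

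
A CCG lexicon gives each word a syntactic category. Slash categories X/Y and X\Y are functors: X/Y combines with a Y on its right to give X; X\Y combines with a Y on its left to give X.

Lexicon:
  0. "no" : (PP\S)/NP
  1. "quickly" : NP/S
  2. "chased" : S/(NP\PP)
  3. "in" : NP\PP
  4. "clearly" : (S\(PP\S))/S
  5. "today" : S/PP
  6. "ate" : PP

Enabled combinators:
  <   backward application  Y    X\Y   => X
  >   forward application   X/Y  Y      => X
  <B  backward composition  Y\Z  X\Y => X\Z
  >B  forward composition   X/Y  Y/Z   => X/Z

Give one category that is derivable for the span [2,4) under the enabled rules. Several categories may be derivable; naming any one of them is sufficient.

S

[0,7] S   <
  [0,4] PP\S   >
    [0,1] "no" : (PP\S)/NP
    [1,4] NP   >
      [1,2] "quickly" : NP/S
      [2,4] S   >
        [2,3] "chased" : S/(NP\PP)
        [3,4] "in" : NP\PP
  [4,7] S\(PP\S)   >
    [4,5] "clearly" : (S\(PP\S))/S
    [5,7] S   >
      [5,6] "today" : S/PP
      [6,7] "ate" : PP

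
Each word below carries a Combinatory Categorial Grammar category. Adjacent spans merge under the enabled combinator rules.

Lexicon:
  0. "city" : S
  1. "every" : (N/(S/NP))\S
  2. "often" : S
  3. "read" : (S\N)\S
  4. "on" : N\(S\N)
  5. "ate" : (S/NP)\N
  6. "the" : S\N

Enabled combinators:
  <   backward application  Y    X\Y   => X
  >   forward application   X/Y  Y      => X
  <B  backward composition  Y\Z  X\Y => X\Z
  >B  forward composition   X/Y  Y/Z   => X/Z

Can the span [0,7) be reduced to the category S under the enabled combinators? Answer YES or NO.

[0,7] S   <
  [0,6] N   >
    [0,2] N/(S/NP)   <
      [0,1] "city" : S
      [1,2] "every" : (N/(S/NP))\S
    [2,6] S/NP   <
      [2,5] N   <
        [2,3] "often" : S
        [3,5] N\S   <B
          [3,4] "read" : (S\N)\S
          [4,5] "on" : N\(S\N)
      [5,6] "ate" : (S/NP)\N
  [6,7] "the" : S\N

YES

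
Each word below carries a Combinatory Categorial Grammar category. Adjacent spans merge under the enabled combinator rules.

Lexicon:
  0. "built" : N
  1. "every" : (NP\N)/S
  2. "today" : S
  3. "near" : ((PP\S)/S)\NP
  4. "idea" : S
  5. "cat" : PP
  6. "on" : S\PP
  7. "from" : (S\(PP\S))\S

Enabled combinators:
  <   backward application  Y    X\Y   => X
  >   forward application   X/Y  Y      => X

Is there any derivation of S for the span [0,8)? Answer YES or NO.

[0,8] S   <
  [0,5] PP\S   >
    [0,4] (PP\S)/S   <
      [0,3] NP   <
        [0,1] "built" : N
        [1,3] NP\N   >
          [1,2] "every" : (NP\N)/S
          [2,3] "today" : S
      [3,4] "near" : ((PP\S)/S)\NP
    [4,5] "idea" : S
  [5,8] S\(PP\S)   <
    [5,7] S   <
      [5,6] "cat" : PP
      [6,7] "on" : S\PP
    [7,8] "from" : (S\(PP\S))\S

YES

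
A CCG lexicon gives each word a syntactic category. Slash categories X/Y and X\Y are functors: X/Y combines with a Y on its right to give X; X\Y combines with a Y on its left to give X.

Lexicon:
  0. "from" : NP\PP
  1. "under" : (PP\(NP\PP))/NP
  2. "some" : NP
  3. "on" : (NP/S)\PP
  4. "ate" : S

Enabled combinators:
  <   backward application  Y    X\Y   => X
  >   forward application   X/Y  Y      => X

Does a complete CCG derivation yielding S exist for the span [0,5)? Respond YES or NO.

NO

NP\PP (PP\(NP\PP))/NP NP (NP/S)\PP S
CKY chart[0,5] = {NP}; S ∉ chart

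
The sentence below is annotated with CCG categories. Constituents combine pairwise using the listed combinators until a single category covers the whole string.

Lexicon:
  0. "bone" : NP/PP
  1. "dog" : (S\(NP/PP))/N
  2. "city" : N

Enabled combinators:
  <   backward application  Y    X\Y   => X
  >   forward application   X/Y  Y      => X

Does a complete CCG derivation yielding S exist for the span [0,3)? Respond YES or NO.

[0,3] S   <
  [0,1] "bone" : NP/PP
  [1,3] S\(NP/PP)   >
    [1,2] "dog" : (S\(NP/PP))/N
    [2,3] "city" : N

YES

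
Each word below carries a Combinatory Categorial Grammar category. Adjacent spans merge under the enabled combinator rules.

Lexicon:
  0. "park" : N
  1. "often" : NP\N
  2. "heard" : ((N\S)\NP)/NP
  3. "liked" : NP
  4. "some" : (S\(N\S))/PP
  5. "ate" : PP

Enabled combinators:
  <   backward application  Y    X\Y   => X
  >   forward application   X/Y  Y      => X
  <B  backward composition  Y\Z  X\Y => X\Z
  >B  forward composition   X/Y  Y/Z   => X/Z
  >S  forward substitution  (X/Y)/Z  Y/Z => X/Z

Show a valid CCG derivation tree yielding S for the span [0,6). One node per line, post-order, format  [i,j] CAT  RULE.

[0,1] N  lex  "park"
[1,2] NP\N  lex  "often"
[0,2] NP  <  k=1
[2,3] ((N\S)\NP)/NP  lex  "heard"
[3,4] NP  lex  "liked"
[2,4] (N\S)\NP  >  k=3
[4,5] (S\(N\S))/PP  lex  "some"
[5,6] PP  lex  "ate"
[4,6] S\(N\S)  >  k=5
[2,6] S\NP  <B  k=4
[0,6] S  <  k=2

[0,6] S   <
  [0,2] NP   <
    [0,1] "park" : N
    [1,2] "often" : NP\N
  [2,6] S\NP   <B
    [2,4] (N\S)\NP   >
      [2,3] "heard" : ((N\S)\NP)/NP
      [3,4] "liked" : NP
    [4,6] S\(N\S)   >
      [4,5] "some" : (S\(N\S))/PP
      [5,6] "ate" : PP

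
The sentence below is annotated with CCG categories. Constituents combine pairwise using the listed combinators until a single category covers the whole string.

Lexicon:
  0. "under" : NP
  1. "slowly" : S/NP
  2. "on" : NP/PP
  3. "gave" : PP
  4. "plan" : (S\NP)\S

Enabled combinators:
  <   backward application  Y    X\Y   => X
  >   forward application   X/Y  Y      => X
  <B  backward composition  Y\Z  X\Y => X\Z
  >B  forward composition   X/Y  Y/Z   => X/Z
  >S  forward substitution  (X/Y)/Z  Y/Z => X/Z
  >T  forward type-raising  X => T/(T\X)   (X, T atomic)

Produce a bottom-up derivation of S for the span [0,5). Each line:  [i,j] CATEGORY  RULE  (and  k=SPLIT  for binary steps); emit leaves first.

[0,1] NP  lex  "under"
[1,2] S/NP  lex  "slowly"
[2,3] NP/PP  lex  "on"
[1,3] S/PP  >B  k=2
[3,4] PP  lex  "gave"
[1,4] S  >  k=3
[4,5] (S\NP)\S  lex  "plan"
[1,5] S\NP  <  k=4
[0,5] S  <  k=1

[0,5] S   <
  [0,1] "under" : NP
  [1,5] S\NP   <
    [1,4] S   >
      [1,3] S/PP   >B
        [1,2] "slowly" : S/NP
        [2,3] "on" : NP/PP
      [3,4] "gave" : PP
    [4,5] "plan" : (S\NP)\S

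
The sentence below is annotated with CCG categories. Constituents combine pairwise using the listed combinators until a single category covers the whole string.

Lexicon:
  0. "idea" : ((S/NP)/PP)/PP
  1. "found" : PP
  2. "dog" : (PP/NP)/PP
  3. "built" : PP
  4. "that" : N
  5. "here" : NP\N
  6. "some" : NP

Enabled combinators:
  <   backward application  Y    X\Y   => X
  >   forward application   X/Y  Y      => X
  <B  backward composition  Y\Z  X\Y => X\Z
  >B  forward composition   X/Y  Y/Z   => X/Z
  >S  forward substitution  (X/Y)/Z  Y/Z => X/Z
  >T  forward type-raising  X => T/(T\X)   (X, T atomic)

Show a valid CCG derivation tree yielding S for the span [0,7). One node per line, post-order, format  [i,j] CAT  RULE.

[0,1] ((S/NP)/PP)/PP  lex  "idea"
[1,2] PP  lex  "found"
[0,2] (S/NP)/PP  >  k=1
[2,3] (PP/NP)/PP  lex  "dog"
[3,4] PP  lex  "built"
[2,4] PP/NP  >  k=3
[4,5] N  lex  "that"
[5,6] NP\N  lex  "here"
[4,6] NP  <  k=5
[2,6] PP  >  k=4
[0,6] S/NP  >  k=2
[6,7] NP  lex  "some"
[0,7] S  >  k=6

[0,7] S   >
  [0,6] S/NP   >
    [0,2] (S/NP)/PP   >
      [0,1] "idea" : ((S/NP)/PP)/PP
      [1,2] "found" : PP
    [2,6] PP   >
      [2,4] PP/NP   >
        [2,3] "dog" : (PP/NP)/PP
        [3,4] "built" : PP
      [4,6] NP   <
        [4,5] "that" : N
        [5,6] "here" : NP\N
  [6,7] "some" : NP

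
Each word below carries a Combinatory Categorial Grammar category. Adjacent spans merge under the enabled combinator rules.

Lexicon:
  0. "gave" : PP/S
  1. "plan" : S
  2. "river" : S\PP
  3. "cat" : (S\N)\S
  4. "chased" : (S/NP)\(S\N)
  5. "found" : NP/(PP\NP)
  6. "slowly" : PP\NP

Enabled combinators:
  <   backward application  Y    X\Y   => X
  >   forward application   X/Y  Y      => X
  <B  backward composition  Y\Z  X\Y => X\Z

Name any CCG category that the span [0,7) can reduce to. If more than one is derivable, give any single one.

[0,7] S   >
  [0,5] S/NP   <
    [0,4] S\N   <
      [0,3] S   <
        [0,2] PP   >
          [0,1] "gave" : PP/S
          [1,2] "plan" : S
        [2,3] "river" : S\PP
      [3,4] "cat" : (S\N)\S
    [4,5] "chased" : (S/NP)\(S\N)
  [5,7] NP   >
    [5,6] "found" : NP/(PP\NP)
    [6,7] "slowly" : PP\NP

S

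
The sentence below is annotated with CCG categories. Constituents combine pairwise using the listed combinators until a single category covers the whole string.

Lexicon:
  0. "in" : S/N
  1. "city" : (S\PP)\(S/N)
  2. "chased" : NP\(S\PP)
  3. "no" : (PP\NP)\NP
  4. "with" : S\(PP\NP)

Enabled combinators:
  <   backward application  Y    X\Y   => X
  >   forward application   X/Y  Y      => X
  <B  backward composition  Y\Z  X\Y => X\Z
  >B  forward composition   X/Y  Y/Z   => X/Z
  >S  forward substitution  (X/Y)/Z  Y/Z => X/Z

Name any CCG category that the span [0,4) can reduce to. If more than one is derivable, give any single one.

PP\NP

[0,5] S   <
  [0,4] PP\NP   <
    [0,3] NP   <
      [0,2] S\PP   <
        [0,1] "in" : S/N
        [1,2] "city" : (S\PP)\(S/N)
      [2,3] "chased" : NP\(S\PP)
    [3,4] "no" : (PP\NP)\NP
  [4,5] "with" : S\(PP\NP)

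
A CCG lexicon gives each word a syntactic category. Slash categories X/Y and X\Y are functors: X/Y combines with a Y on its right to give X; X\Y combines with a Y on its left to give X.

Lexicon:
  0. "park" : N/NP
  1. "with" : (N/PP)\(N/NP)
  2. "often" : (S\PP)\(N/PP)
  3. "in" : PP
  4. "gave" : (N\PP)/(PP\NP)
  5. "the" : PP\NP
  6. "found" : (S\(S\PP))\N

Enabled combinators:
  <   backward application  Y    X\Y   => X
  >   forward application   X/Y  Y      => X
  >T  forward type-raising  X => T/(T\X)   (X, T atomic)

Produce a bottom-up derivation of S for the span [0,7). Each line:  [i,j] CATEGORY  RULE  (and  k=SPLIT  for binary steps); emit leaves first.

[0,1] N/NP  lex  "park"
[1,2] (N/PP)\(N/NP)  lex  "with"
[0,2] N/PP  <  k=1
[2,3] (S\PP)\(N/PP)  lex  "often"
[0,3] S\PP  <  k=2
[3,4] PP  lex  "in"
[3,4] N/(N\PP)  >T
[4,5] (N\PP)/(PP\NP)  lex  "gave"
[5,6] PP\NP  lex  "the"
[4,6] N\PP  >  k=5
[3,6] N  >  k=4
[6,7] (S\(S\PP))\N  lex  "found"
[3,7] S\(S\PP)  <  k=6
[0,7] S  <  k=3

[0,7] S   <
  [0,3] S\PP   <
    [0,2] N/PP   <
      [0,1] "park" : N/NP
      [1,2] "with" : (N/PP)\(N/NP)
    [2,3] "often" : (S\PP)\(N/PP)
  [3,7] S\(S\PP)   <
    [3,6] N   >
      [3,4] N/(N\PP)   >T
        [3,4] "in" : PP
      [4,6] N\PP   >
        [4,5] "gave" : (N\PP)/(PP\NP)
        [5,6] "the" : PP\NP
    [6,7] "found" : (S\(S\PP))\N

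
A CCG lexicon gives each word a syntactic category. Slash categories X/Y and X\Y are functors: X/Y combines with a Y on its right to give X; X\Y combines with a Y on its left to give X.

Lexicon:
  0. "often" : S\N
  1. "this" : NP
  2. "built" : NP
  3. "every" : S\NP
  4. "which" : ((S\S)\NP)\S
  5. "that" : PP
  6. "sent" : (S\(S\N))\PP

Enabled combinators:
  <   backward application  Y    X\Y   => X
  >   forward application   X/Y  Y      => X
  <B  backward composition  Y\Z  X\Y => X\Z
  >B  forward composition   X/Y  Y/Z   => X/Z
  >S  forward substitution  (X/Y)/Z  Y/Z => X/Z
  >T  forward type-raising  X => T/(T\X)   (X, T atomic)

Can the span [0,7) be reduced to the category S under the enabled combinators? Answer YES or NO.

YES

[0,7] S   <
  [0,5] S\N   <B
    [0,1] "often" : S\N
    [1,5] S\S   <
      [1,2] "this" : NP
      [2,5] (S\S)\NP   <
        [2,4] S   >
          [2,3] S/(S\NP)   >T
            [2,3] "built" : NP
          [3,4] "every" : S\NP
        [4,5] "which" : ((S\S)\NP)\S
  [5,7] S\(S\N)   <
    [5,6] "that" : PP
    [6,7] "sent" : (S\(S\N))\PP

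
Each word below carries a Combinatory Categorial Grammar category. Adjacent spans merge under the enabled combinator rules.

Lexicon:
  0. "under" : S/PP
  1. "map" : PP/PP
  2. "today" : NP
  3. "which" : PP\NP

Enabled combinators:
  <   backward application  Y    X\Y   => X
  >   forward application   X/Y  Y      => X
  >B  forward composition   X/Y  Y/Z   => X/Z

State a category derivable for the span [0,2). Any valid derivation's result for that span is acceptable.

[0,4] S   >
  [0,2] S/PP   >B
    [0,1] "under" : S/PP
    [1,2] "map" : PP/PP
  [2,4] PP   <
    [2,3] "today" : NP
    [3,4] "which" : PP\NP

S/PP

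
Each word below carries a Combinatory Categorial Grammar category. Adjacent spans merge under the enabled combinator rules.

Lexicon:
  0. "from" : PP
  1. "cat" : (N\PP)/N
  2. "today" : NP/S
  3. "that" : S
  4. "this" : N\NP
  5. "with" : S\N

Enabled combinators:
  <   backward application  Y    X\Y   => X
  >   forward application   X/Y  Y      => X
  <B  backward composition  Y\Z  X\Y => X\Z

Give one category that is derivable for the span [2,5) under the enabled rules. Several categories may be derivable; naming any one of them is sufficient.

N

[0,6] S   <
  [0,1] "from" : PP
  [1,6] S\PP   <B
    [1,5] N\PP   >
      [1,2] "cat" : (N\PP)/N
      [2,5] N   <
        [2,4] NP   >
          [2,3] "today" : NP/S
          [3,4] "that" : S
        [4,5] "this" : N\NP
    [5,6] "with" : S\N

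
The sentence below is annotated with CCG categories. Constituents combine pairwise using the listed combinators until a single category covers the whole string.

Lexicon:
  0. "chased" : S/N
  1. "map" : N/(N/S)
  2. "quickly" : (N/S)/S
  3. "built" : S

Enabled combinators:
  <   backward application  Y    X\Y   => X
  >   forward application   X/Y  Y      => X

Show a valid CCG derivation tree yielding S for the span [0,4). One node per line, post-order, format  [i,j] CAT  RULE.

[0,4] S   >
  [0,1] "chased" : S/N
  [1,4] N   >
    [1,2] "map" : N/(N/S)
    [2,4] N/S   >
      [2,3] "quickly" : (N/S)/S
      [3,4] "built" : S

[0,1] S/N  lex  "chased"
[1,2] N/(N/S)  lex  "map"
[2,3] (N/S)/S  lex  "quickly"
[3,4] S  lex  "built"
[2,4] N/S  >  k=3
[1,4] N  >  k=2
[0,4] S  >  k=1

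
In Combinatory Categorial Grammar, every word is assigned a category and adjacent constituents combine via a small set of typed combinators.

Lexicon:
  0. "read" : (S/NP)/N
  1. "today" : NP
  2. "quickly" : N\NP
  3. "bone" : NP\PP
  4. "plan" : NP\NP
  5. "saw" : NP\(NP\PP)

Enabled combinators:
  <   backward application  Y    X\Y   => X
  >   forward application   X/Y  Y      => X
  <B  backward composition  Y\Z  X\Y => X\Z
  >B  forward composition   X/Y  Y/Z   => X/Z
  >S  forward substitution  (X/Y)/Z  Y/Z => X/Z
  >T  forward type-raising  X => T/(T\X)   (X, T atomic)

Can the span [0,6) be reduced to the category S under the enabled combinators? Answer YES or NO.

[0,6] S   >
  [0,3] S/NP   >
    [0,1] "read" : (S/NP)/N
    [1,3] N   <
      [1,2] "today" : NP
      [2,3] "quickly" : N\NP
  [3,6] NP   <
    [3,5] NP\PP   <B
      [3,4] "bone" : NP\PP
      [4,5] "plan" : NP\NP
    [5,6] "saw" : NP\(NP\PP)

YES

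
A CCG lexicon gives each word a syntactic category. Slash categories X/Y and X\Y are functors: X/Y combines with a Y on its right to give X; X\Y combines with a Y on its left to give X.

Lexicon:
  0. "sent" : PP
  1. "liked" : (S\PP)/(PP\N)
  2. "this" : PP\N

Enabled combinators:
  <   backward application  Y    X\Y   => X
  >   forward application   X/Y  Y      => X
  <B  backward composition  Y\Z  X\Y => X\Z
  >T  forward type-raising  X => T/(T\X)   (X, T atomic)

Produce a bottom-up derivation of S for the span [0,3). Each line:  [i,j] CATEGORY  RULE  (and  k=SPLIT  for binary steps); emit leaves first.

[0,3] S   >
  [0,1] S/(S\PP)   >T
    [0,1] "sent" : PP
  [1,3] S\PP   >
    [1,2] "liked" : (S\PP)/(PP\N)
    [2,3] "this" : PP\N

[0,1] PP  lex  "sent"
[0,1] S/(S\PP)  >T
[1,2] (S\PP)/(PP\N)  lex  "liked"
[2,3] PP\N  lex  "this"
[1,3] S\PP  >  k=2
[0,3] S  >  k=1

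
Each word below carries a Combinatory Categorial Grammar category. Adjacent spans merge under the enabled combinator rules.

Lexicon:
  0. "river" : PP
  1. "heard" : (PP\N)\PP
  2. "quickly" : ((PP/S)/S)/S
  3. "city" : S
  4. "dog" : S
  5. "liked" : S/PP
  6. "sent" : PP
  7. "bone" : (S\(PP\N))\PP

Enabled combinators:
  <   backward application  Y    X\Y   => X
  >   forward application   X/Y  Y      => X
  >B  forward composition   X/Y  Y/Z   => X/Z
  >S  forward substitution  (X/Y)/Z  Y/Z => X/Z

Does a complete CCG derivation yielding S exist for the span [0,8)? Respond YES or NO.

[0,8] S   <
  [0,2] PP\N   <
    [0,1] "river" : PP
    [1,2] "heard" : (PP\N)\PP
  [2,8] S\(PP\N)   <
    [2,7] PP   >
      [2,5] PP/S   >
        [2,4] (PP/S)/S   >
          [2,3] "quickly" : ((PP/S)/S)/S
          [3,4] "city" : S
        [4,5] "dog" : S
      [5,7] S   >
        [5,6] "liked" : S/PP
        [6,7] "sent" : PP
    [7,8] "bone" : (S\(PP\N))\PP

YES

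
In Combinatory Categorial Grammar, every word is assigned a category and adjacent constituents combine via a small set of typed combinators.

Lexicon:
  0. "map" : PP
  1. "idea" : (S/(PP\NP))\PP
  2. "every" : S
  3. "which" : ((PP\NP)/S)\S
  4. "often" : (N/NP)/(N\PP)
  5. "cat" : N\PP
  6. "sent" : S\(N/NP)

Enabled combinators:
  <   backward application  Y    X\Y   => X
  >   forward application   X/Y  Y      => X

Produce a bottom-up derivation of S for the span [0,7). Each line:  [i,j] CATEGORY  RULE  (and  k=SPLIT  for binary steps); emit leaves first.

[0,1] PP  lex  "map"
[1,2] (S/(PP\NP))\PP  lex  "idea"
[0,2] S/(PP\NP)  <  k=1
[2,3] S  lex  "every"
[3,4] ((PP\NP)/S)\S  lex  "which"
[2,4] (PP\NP)/S  <  k=3
[4,5] (N/NP)/(N\PP)  lex  "often"
[5,6] N\PP  lex  "cat"
[4,6] N/NP  >  k=5
[6,7] S\(N/NP)  lex  "sent"
[4,7] S  <  k=6
[2,7] PP\NP  >  k=4
[0,7] S  >  k=2

[0,7] S   >
  [0,2] S/(PP\NP)   <
    [0,1] "map" : PP
    [1,2] "idea" : (S/(PP\NP))\PP
  [2,7] PP\NP   >
    [2,4] (PP\NP)/S   <
      [2,3] "every" : S
      [3,4] "which" : ((PP\NP)/S)\S
    [4,7] S   <
      [4,6] N/NP   >
        [4,5] "often" : (N/NP)/(N\PP)
        [5,6] "cat" : N\PP
      [6,7] "sent" : S\(N/NP)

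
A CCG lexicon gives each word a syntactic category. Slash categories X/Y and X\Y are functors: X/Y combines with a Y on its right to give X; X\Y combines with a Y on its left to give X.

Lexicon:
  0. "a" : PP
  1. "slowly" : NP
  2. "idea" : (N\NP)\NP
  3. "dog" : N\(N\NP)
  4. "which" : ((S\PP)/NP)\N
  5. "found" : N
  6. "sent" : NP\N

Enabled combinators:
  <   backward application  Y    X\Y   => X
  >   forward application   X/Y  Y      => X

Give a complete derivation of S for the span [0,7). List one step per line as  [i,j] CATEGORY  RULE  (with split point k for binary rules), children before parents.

[0,7] S   <
  [0,1] "a" : PP
  [1,7] S\PP   >
    [1,5] (S\PP)/NP   <
      [1,4] N   <
        [1,3] N\NP   <
          [1,2] "slowly" : NP
          [2,3] "idea" : (N\NP)\NP
        [3,4] "dog" : N\(N\NP)
      [4,5] "which" : ((S\PP)/NP)\N
    [5,7] NP   <
      [5,6] "found" : N
      [6,7] "sent" : NP\N

[0,1] PP  lex  "a"
[1,2] NP  lex  "slowly"
[2,3] (N\NP)\NP  lex  "idea"
[1,3] N\NP  <  k=2
[3,4] N\(N\NP)  lex  "dog"
[1,4] N  <  k=3
[4,5] ((S\PP)/NP)\N  lex  "which"
[1,5] (S\PP)/NP  <  k=4
[5,6] N  lex  "found"
[6,7] NP\N  lex  "sent"
[5,7] NP  <  k=6
[1,7] S\PP  >  k=5
[0,7] S  <  k=1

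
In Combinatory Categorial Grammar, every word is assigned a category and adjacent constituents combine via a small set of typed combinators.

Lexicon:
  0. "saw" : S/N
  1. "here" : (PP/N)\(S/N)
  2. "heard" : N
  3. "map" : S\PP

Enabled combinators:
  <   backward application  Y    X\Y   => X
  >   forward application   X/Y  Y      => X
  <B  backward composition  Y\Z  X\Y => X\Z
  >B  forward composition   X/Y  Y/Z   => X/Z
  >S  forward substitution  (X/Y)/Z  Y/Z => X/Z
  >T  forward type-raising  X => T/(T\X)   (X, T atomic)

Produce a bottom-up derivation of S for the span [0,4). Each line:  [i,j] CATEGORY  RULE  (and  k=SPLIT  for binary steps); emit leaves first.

[0,4] S   <
  [0,3] PP   >
    [0,2] PP/N   <
      [0,1] "saw" : S/N
      [1,2] "here" : (PP/N)\(S/N)
    [2,3] "heard" : N
  [3,4] "map" : S\PP

[0,1] S/N  lex  "saw"
[1,2] (PP/N)\(S/N)  lex  "here"
[0,2] PP/N  <  k=1
[2,3] N  lex  "heard"
[0,3] PP  >  k=2
[3,4] S\PP  lex  "map"
[0,4] S  <  k=3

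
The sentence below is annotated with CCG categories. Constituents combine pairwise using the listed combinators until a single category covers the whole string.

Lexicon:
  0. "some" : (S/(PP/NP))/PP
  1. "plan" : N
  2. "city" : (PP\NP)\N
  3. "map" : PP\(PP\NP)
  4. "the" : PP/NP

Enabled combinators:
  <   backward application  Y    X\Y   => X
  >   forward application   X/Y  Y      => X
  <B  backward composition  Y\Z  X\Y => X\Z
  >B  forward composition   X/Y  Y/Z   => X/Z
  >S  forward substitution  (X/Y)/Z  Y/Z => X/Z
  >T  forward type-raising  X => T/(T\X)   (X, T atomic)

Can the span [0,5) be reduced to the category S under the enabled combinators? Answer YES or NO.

[0,5] S   >
  [0,4] S/(PP/NP)   >
    [0,1] "some" : (S/(PP/NP))/PP
    [1,4] PP   <
      [1,3] PP\NP   <
        [1,2] "plan" : N
        [2,3] "city" : (PP\NP)\N
      [3,4] "map" : PP\(PP\NP)
  [4,5] "the" : PP/NP

YES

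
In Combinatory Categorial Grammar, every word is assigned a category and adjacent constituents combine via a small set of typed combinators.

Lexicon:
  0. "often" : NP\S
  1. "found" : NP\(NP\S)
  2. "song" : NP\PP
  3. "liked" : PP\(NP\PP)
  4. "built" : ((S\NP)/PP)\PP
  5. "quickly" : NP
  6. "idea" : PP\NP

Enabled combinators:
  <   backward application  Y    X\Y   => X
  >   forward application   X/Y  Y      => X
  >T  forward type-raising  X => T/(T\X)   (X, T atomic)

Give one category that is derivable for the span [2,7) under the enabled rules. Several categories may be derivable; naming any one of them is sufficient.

[0,7] S   <
  [0,2] NP   <
    [0,1] "often" : NP\S
    [1,2] "found" : NP\(NP\S)
  [2,7] S\NP   >
    [2,5] (S\NP)/PP   <
      [2,4] PP   <
        [2,3] "song" : NP\PP
        [3,4] "liked" : PP\(NP\PP)
      [4,5] "built" : ((S\NP)/PP)\PP
    [5,7] PP   <
      [5,6] "quickly" : NP
      [6,7] "idea" : PP\NP

S\NP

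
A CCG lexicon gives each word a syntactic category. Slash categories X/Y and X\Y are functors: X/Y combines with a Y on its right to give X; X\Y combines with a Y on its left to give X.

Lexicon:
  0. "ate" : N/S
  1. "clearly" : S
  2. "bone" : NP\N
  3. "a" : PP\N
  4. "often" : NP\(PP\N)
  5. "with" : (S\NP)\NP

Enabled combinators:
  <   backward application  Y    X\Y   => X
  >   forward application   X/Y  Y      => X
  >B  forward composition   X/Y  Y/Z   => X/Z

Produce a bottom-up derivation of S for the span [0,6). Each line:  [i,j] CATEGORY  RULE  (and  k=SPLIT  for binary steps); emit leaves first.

[0,1] N/S  lex  "ate"
[1,2] S  lex  "clearly"
[0,2] N  >  k=1
[2,3] NP\N  lex  "bone"
[0,3] NP  <  k=2
[3,4] PP\N  lex  "a"
[4,5] NP\(PP\N)  lex  "often"
[3,5] NP  <  k=4
[5,6] (S\NP)\NP  lex  "with"
[3,6] S\NP  <  k=5
[0,6] S  <  k=3

[0,6] S   <
  [0,3] NP   <
    [0,2] N   >
      [0,1] "ate" : N/S
      [1,2] "clearly" : S
    [2,3] "bone" : NP\N
  [3,6] S\NP   <
    [3,5] NP   <
      [3,4] "a" : PP\N
      [4,5] "often" : NP\(PP\N)
    [5,6] "with" : (S\NP)\NP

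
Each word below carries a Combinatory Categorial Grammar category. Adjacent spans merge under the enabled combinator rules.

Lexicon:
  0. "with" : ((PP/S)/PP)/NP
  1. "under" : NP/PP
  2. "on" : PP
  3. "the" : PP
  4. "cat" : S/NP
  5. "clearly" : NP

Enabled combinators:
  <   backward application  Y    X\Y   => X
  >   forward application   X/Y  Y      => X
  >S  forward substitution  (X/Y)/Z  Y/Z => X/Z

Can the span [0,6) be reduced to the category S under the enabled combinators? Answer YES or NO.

((PP/S)/PP)/NP NP/PP PP PP S/NP NP
CKY chart[0,6] = {PP}; S ∉ chart

NO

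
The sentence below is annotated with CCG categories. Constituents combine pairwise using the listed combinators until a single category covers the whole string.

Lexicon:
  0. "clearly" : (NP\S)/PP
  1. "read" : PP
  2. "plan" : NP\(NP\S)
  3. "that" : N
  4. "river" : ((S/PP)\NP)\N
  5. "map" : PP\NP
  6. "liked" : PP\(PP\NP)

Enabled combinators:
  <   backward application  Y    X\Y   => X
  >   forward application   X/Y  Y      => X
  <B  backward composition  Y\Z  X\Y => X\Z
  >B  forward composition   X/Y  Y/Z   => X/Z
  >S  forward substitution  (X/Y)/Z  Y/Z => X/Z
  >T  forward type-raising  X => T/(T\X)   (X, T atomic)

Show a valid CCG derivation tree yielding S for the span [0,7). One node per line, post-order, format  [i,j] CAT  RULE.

[0,1] (NP\S)/PP  lex  "clearly"
[1,2] PP  lex  "read"
[0,2] NP\S  >  k=1
[2,3] NP\(NP\S)  lex  "plan"
[0,3] NP  <  k=2
[3,4] N  lex  "that"
[4,5] ((S/PP)\NP)\N  lex  "river"
[3,5] (S/PP)\NP  <  k=4
[0,5] S/PP  <  k=3
[5,6] PP\NP  lex  "map"
[6,7] PP\(PP\NP)  lex  "liked"
[5,7] PP  <  k=6
[0,7] S  >  k=5

[0,7] S   >
  [0,5] S/PP   <
    [0,3] NP   <
      [0,2] NP\S   >
        [0,1] "clearly" : (NP\S)/PP
        [1,2] "read" : PP
      [2,3] "plan" : NP\(NP\S)
    [3,5] (S/PP)\NP   <
      [3,4] "that" : N
      [4,5] "river" : ((S/PP)\NP)\N
  [5,7] PP   <
    [5,6] "map" : PP\NP
    [6,7] "liked" : PP\(PP\NP)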